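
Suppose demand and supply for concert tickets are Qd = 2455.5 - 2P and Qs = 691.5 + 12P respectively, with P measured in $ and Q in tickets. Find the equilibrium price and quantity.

Equating demand and supply, 2455.5 - 2P = 691.5 + 12P gives 14P = 1764, so P* = 126.
Substitute back: Q* = 2455.5 - 2(126) = 2203.5.

P* = 126, Q* = 2203.5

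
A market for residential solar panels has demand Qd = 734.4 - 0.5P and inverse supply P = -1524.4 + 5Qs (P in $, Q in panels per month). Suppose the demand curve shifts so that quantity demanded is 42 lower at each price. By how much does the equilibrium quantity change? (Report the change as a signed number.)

ΔQ = -12

Rewriting in direct form: Qs = 304.88 + 0.2P.
Equating demand and supply, 734.4 - 0.5P = 304.88 + 0.2P gives 0.7P = 429.52, so P* = 613.6.
Substitute back: Q* = 734.4 - 0.5(613.6) = 427.6.
After the shift, demand is Qd = 692.4 - 0.5P.
The new intersection has 387.52 = 0.7P, i.e. P = 553.6, Q = 415.6.
ΔQ = 415.6 - 427.6 = -12.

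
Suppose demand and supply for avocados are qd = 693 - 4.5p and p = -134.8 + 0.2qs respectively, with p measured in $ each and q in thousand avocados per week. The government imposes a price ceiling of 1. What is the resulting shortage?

Inverting to quantity form: qs = 674 + 5p.
With p fixed at 1, quantity demanded is 688.5 and quantity supplied is 679.
Shortage = qd - qs = 688.5 - 679 = 9.5.

Shortage = 9.5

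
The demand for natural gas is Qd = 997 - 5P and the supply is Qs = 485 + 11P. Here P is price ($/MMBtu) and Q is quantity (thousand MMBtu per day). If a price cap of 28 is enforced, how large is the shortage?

Evaluating both curves at the ceiling price 28 gives Qd = 857, Qs = 793.
Shortage = Qd - Qs = 857 - 793 = 64.

Shortage = 64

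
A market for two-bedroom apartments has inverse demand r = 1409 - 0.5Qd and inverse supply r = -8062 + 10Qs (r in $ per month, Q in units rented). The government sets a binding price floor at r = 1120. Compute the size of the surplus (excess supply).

Surplus = 340.2

Solving each curve for Q: Qd = 2818 - 2r and Qs = 806.2 + 0.1r.
At r = 1120: Qd = 578 and Qs = 918.2.
Surplus = Qs - Qd = 918.2 - 578 = 340.2.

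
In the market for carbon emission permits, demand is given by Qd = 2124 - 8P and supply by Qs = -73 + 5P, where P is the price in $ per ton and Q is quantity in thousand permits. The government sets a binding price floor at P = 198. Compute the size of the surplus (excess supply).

With P fixed at 198, quantity demanded is 540 and quantity supplied is 917.
Surplus = Qs - Qd = 917 - 540 = 377.

Surplus = 377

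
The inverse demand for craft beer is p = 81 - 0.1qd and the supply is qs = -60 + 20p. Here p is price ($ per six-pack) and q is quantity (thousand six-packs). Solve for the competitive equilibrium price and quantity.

p* = 29, q* = 520

Inverting to quantity form: qd = 810 - 10p.
Equating demand and supply, 810 - 10p = -60 + 20p gives 30p = 870, so p* = 29.
Then q* = 810 - 10(29) = 520.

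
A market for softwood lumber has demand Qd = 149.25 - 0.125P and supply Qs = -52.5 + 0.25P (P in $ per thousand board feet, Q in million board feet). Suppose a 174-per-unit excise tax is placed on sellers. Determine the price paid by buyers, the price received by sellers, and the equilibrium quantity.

P_b = 654, P_s = 480, Q = 67.5

With a tax of 174 on sellers, they supply based on the net price P_s = P_b - 174, so Qs = -96 + 0.25P_b.
Market clearing requires 149.25 - 0.125P_b = -96 + 0.25P_b; hence 245.25 = 0.375P_b and P_b = 654.
So P_s = 480 and the quantity traded is Q = 149.25 - 0.125(654) = 67.5.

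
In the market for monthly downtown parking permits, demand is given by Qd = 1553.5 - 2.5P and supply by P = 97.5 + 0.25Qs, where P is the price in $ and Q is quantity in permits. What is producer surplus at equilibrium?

Inverting to quantity form: Qs = -390 + 4P.
Set Qd = Qs: 1553.5 - 2.5P = -390 + 4P, so 1943.5 = 6.5P and P* = 299.
Substitute back: Q* = 1553.5 - 2.5(299) = 806.
Supply choke price (Qs = 0): P = 97.5. Producer surplus = ½ × (299 - 97.5) × 806 = 81204.5.

Producer surplus = 81204.5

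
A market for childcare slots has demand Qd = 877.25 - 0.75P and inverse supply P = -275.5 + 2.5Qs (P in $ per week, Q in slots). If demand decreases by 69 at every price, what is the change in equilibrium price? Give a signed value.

In direct form, Qs = 110.2 + 0.4P.
Set Qd = Qs: 877.25 - 0.75P = 110.2 + 0.4P, so 767.05 = 1.15P and P* = 667.
Substitute back: Q* = 877.25 - 0.75(667) = 377.
After the shift, demand is Qd = 808.25 - 0.75P.
New equilibrium: 698.05 = 1.15P, so P = 607 and Q = 353.
ΔP = 607 - 667 = -60.

ΔP = -60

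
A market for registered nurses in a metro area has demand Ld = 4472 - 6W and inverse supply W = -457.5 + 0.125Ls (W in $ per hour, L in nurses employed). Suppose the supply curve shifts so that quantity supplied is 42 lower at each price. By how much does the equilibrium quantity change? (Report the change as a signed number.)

In direct form, Ls = 3660 + 8W.
Equating demand and supply, 4472 - 6W = 3660 + 8W gives 14W = 812, so W* = 58.
Plugging W* into demand: L* = 4472 - 6(58) = 4124.
After the shift, supply is Ls = 3618 + 8W.
Re-solving, 14W = 854 gives W = 61 and L = 4106.
ΔL = 4106 - 4124 = -18.

ΔL = -18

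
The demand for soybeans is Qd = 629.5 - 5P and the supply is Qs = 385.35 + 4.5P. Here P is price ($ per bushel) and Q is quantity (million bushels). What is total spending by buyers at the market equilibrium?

Total spending by buyers = 12875.7

At equilibrium Qd = Qs, so 629.5 - 5P = 385.35 + 4.5P; collecting terms, 244.15 = 9.5P and P* = 25.7.
Then Q* = 629.5 - 5(25.7) = 501.
Total spending by buyers = P* × Q* = 25.7 × 501 = 12875.7.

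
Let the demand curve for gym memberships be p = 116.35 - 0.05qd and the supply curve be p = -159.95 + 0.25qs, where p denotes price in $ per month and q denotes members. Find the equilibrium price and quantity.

p* = 70.3, q* = 921

In direct form, qd = 2327 - 20p and qs = 639.8 + 4p.
Equating demand and supply, 2327 - 20p = 639.8 + 4p gives 24p = 1687.2, so p* = 70.3.
Substitute back: q* = 2327 - 20(70.3) = 921.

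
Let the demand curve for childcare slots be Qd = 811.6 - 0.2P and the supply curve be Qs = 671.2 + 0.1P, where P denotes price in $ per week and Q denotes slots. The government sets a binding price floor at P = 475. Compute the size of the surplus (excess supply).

With P fixed at 475, quantity demanded is 716.6 and quantity supplied is 718.7.
Surplus = Qs - Qd = 718.7 - 716.6 = 2.1.

Surplus = 2.1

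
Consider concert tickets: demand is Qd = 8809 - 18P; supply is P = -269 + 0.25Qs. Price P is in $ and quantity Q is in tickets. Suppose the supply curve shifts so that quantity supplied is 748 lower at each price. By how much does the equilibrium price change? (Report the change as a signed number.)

ΔP = 34

Inverting to quantity form: Qs = 1076 + 4P.
Equating demand and supply, 8809 - 18P = 1076 + 4P gives 22P = 7733, so P* = 351.5.
Then Q* = 8809 - 18(351.5) = 2482.
After the shift, supply is Qs = 328 + 4P.
Re-solving, 22P = 8481 gives P = 385.5 and Q = 1870.
ΔP = 385.5 - 351.5 = 34.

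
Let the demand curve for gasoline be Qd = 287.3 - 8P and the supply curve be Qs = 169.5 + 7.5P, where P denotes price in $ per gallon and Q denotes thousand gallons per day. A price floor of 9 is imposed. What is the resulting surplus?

Evaluating both curves at the floor price 9 gives Qd = 215.3, Qs = 237.
Surplus = Qs - Qd = 237 - 215.3 = 21.7.

Surplus = 21.7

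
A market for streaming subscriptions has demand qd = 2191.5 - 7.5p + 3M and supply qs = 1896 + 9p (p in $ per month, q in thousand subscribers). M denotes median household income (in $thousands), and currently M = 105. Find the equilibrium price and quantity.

With M = 105, demand is qd = 2506.5 - 7.5p.
Set qd = qs: 2506.5 - 7.5p = 1896 + 9p, so 610.5 = 16.5p and p* = 37.
Substitute back: q* = 2506.5 - 7.5(37) = 2229.

p* = 37, q* = 2229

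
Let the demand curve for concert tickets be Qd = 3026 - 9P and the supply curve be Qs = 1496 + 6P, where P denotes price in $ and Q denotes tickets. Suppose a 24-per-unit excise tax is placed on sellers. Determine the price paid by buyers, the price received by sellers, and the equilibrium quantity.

With a tax of 24 on sellers, they supply based on the net price P_s = P_b - 24, so Qs = 1352 + 6P_b.
Equate demand and the shifted supply: 3026 - 9P_b = 1352 + 6P_b, giving 15P_b = 1674, so P_b = 111.6.
So P_s = 87.6 and the quantity traded is Q = 3026 - 9(111.6) = 2021.6.

P_b = 111.6, P_s = 87.6, Q = 2021.6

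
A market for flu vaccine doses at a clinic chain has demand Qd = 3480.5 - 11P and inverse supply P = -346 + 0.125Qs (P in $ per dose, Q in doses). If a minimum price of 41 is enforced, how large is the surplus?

Inverting to quantity form: Qs = 2768 + 8P.
Evaluating both curves at the floor price 41 gives Qd = 3029.5, Qs = 3096.
Surplus = Qs - Qd = 3096 - 3029.5 = 66.5.

Surplus = 66.5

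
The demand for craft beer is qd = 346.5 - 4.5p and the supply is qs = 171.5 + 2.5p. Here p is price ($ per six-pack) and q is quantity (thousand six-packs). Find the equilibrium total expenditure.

Set qd = qs: 346.5 - 4.5p = 171.5 + 2.5p, so 175 = 7p and p* = 25.
Substitute back: q* = 346.5 - 4.5(25) = 234.
Total expenditure = p* × q* = 25 × 234 = 5850.

Total expenditure = 5850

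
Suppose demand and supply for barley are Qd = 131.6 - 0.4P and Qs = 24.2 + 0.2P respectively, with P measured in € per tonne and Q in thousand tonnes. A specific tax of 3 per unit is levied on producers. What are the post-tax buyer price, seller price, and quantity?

P_b = 180, P_s = 177, Q = 59.6

Producers keep P_s = P_b - 3 per unit, so supply in terms of the buyer price is Qs = 23.6 + 0.2P_b.
Set Qd = Qs: 131.6 - 0.4P_b = 23.6 + 0.2P_b, so 108 = 0.6P_b and P_b = 180.
Then P_s = 180 - 3 = 177 and Q = 131.6 - 0.4(180) = 59.6.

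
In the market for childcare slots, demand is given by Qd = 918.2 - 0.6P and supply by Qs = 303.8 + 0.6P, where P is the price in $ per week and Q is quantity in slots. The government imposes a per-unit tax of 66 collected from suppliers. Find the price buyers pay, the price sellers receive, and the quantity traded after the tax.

The tax drives a wedge P_b - P_s = 66. Substituting P_s = P_b - 66 into supply: Qs = 264.2 + 0.6P_b.
Set Qd = Qs: 918.2 - 0.6P_b = 264.2 + 0.6P_b, so 654 = 1.2P_b and P_b = 545.
Then P_s = 545 - 66 = 479 and Q = 918.2 - 0.6(545) = 591.2.

P_b = 545, P_s = 479, Q = 591.2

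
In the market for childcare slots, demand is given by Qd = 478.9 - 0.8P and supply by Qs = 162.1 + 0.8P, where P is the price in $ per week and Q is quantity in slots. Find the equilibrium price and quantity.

P* = 198, Q* = 320.5

Equating demand and supply, 478.9 - 0.8P = 162.1 + 0.8P gives 1.6P = 316.8, so P* = 198.
Substitute back: Q* = 478.9 - 0.8(198) = 320.5.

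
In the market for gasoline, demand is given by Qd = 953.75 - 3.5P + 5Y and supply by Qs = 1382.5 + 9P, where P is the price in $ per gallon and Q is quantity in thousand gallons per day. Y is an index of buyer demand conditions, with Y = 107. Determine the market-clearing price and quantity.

With Y = 107, demand is Qd = 1488.75 - 3.5P.
At equilibrium Qd = Qs, so 1488.75 - 3.5P = 1382.5 + 9P; collecting terms, 106.25 = 12.5P and P* = 8.5.
From the demand curve, Q* = 1488.75 - 3.5(8.5) = 1459.

P* = 8.5, Q* = 1459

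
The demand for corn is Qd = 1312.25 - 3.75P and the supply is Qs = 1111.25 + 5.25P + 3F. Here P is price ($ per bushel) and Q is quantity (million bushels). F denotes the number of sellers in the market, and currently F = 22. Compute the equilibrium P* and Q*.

P* = 15, Q* = 1256

With F = 22, supply is Qs = 1177.25 + 5.25P.
At equilibrium Qd = Qs, so 1312.25 - 3.75P = 1177.25 + 5.25P; collecting terms, 135 = 9P and P* = 15.
Plugging P* into demand: Q* = 1312.25 - 3.75(15) = 1256.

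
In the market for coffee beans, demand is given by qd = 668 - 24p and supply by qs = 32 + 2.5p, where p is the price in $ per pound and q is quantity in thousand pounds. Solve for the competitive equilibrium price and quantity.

p* = 24, q* = 92

The market clears where 668 - 24p = 32 + 2.5p. Rearranging, 26.5p = 636, hence p* = 24.
Substitute back: q* = 668 - 24(24) = 92.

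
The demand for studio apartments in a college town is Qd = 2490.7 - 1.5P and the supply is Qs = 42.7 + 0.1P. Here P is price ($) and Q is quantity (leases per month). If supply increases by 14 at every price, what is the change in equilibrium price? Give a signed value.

ΔP = -8.75

At equilibrium Qd = Qs, so 2490.7 - 1.5P = 42.7 + 0.1P; collecting terms, 2448 = 1.6P and P* = 1530.
Plugging P* into demand: Q* = 2490.7 - 1.5(1530) = 195.7.
After the shift, supply is Qs = 56.7 + 0.1P.
The new intersection has 2434 = 1.6P, i.e. P = 1521.25, Q = 208.825.
ΔP = 1521.25 - 1530 = -8.75.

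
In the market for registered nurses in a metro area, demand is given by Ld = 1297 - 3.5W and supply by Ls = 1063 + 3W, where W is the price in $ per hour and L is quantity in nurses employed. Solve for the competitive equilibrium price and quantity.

W* = 36, L* = 1171

At equilibrium Ld = Ls, so 1297 - 3.5W = 1063 + 3W; collecting terms, 234 = 6.5W and W* = 36.
Substitute back: L* = 1297 - 3.5(36) = 1171.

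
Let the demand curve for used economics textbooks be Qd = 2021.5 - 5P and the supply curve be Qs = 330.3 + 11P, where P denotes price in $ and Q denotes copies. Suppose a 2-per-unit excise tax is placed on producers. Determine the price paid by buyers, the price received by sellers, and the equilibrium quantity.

With a tax of 2 on producers, they supply based on the net price P_s = P_b - 2, so Qs = 308.3 + 11P_b.
Set Qd = Qs: 2021.5 - 5P_b = 308.3 + 11P_b, so 1713.2 = 16P_b and P_b = 107.075.
So P_s = 105.075 and the quantity traded is Q = 2021.5 - 5(107.075) = 1486.125.

P_b = 107.075, P_s = 105.075, Q = 1486.125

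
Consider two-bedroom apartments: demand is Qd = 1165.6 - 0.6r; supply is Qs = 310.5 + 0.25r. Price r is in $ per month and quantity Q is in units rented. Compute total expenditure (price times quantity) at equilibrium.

Equating demand and supply, 1165.6 - 0.6r = 310.5 + 0.25r gives 0.85r = 855.1, so r* = 1006.
Plugging r* into demand: Q* = 1165.6 - 0.6(1006) = 562.
Total expenditure = r* × Q* = 1006 × 562 = 565372.

Total expenditure = 565372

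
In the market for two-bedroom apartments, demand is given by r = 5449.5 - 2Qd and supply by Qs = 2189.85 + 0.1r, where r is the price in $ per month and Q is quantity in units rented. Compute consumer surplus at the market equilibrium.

Consumer surplus = 5193841

Solving each curve for Q: Qd = 2724.75 - 0.5r.
Set Qd = Qs: 2724.75 - 0.5r = 2189.85 + 0.1r, so 534.9 = 0.6r and r* = 891.5.
Substitute back: Q* = 2724.75 - 0.5(891.5) = 2279.
Demand choke price (Qd = 0): r = 2724.75/0.5 = 5449.5. Consumer surplus = ½ × (5449.5 - 891.5) × 2279 = 5193841.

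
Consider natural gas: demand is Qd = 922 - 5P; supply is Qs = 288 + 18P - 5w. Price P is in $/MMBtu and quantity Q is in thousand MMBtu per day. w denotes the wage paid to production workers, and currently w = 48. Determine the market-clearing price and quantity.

With w = 48, supply is Qs = 48 + 18P.
Equating demand and supply, 922 - 5P = 48 + 18P gives 23P = 874, so P* = 38.
Plugging P* into demand: Q* = 922 - 5(38) = 732.

P* = 38, Q* = 732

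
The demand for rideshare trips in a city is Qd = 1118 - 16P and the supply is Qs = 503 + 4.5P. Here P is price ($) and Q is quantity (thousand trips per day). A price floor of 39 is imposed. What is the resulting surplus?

Evaluating both curves at the floor price 39 gives Qd = 494, Qs = 678.5.
Surplus = Qs - Qd = 678.5 - 494 = 184.5.

Surplus = 184.5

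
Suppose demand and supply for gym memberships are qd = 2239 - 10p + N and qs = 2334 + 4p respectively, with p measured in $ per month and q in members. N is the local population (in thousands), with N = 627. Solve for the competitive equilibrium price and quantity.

With N = 627, demand is qd = 2866 - 10p.
The market clears where 2866 - 10p = 2334 + 4p. Rearranging, 14p = 532, hence p* = 38.
Plugging p* into demand: q* = 2866 - 10(38) = 2486.

p* = 38, q* = 2486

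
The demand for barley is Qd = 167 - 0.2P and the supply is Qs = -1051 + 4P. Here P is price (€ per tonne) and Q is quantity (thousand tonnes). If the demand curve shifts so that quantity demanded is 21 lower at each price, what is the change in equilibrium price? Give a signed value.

Equating demand and supply, 167 - 0.2P = -1051 + 4P gives 4.2P = 1218, so P* = 290.
Plugging P* into demand: Q* = 167 - 0.2(290) = 109.
After the shift, demand is Qd = 146 - 0.2P.
The new intersection has 1197 = 4.2P, i.e. P = 285, Q = 89.
ΔP = 285 - 290 = -5.

ΔP = -5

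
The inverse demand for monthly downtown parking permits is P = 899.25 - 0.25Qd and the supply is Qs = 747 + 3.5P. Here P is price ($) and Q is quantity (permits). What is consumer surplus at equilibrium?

Inverting to quantity form: Qd = 3597 - 4P.
Set Qd = Qs: 3597 - 4P = 747 + 3.5P, so 2850 = 7.5P and P* = 380.
Substitute back: Q* = 3597 - 4(380) = 2077.
Demand choke price (Qd = 0): P = 3597/4 = 899.25. Consumer surplus = ½ × (899.25 - 380) × 2077 = 539241.125.

Consumer surplus = 539241.125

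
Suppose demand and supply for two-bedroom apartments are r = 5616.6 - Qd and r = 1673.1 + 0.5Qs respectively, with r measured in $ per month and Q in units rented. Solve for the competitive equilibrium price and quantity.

Inverting to quantity form: Qd = 5616.6 - r and Qs = -3346.2 + 2r.
At equilibrium Qd = Qs, so 5616.6 - r = -3346.2 + 2r; collecting terms, 8962.8 = 3r and r* = 2987.6.
Plugging r* into demand: Q* = 5616.6 - 2987.6 = 2629.

r* = 2987.6, Q* = 2629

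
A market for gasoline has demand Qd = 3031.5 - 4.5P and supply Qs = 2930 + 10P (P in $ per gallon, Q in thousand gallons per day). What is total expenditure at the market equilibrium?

Total expenditure = 21000

Set Qd = Qs: 3031.5 - 4.5P = 2930 + 10P, so 101.5 = 14.5P and P* = 7.
Substitute back: Q* = 3031.5 - 4.5(7) = 3000.
Total expenditure = P* × Q* = 7 × 3000 = 21000.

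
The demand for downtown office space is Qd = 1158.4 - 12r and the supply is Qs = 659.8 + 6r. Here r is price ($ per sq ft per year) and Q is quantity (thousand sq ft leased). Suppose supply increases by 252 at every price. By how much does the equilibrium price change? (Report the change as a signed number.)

Set Qd = Qs: 1158.4 - 12r = 659.8 + 6r, so 498.6 = 18r and r* = 27.7.
Then Q* = 1158.4 - 12(27.7) = 826.
After the shift, supply is Qs = 911.8 + 6r.
New equilibrium: 246.6 = 18r, so r = 13.7 and Q = 994.
Δr = 13.7 - 27.7 = -14.

Δr = -14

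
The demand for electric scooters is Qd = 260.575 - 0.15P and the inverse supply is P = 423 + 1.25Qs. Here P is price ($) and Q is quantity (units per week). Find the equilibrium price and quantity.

Rewriting in direct form: Qs = -338.4 + 0.8P.
Equating demand and supply, 260.575 - 0.15P = -338.4 + 0.8P gives 0.95P = 598.975, so P* = 630.5.
Substitute back: Q* = 260.575 - 0.15(630.5) = 166.

P* = 630.5, Q* = 166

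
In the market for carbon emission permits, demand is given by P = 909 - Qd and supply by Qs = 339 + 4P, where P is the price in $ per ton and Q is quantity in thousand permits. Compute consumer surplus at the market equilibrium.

Consumer surplus = 316012.5

Solving each curve for Q: Qd = 909 - P.
Equating demand and supply, 909 - P = 339 + 4P gives 5P = 570, so P* = 114.
Then Q* = 909 - 114 = 795.
Demand choke price (Qd = 0): P = 909. Consumer surplus = ½ × (909 - 114) × 795 = 316012.5.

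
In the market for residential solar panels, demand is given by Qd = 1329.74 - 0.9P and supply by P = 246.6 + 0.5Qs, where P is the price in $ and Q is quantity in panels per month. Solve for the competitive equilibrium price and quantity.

P* = 628.6, Q* = 764

Rewriting in direct form: Qs = -493.2 + 2P.
At equilibrium Qd = Qs, so 1329.74 - 0.9P = -493.2 + 2P; collecting terms, 1822.94 = 2.9P and P* = 628.6.
Then Q* = 1329.74 - 0.9(628.6) = 764.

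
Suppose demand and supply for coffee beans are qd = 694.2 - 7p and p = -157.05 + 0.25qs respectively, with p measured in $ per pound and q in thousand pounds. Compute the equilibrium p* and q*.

p* = 6, q* = 652.2

Rewriting in direct form: qs = 628.2 + 4p.
Equating demand and supply, 694.2 - 7p = 628.2 + 4p gives 11p = 66, so p* = 6.
From the demand curve, q* = 694.2 - 7(6) = 652.2.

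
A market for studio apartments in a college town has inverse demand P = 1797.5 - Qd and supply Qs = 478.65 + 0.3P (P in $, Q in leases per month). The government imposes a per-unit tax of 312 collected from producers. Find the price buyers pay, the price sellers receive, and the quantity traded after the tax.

Inverting to quantity form: Qd = 1797.5 - P.
The tax drives a wedge P_b - P_s = 312. Substituting P_s = P_b - 312 into supply: Qs = 385.05 + 0.3P_b.
Equate demand and the shifted supply: 1797.5 - P_b = 385.05 + 0.3P_b, giving 1.3P_b = 1412.45, so P_b = 1086.5.
So P_s = 774.5 and the quantity traded is Q = 1797.5 - 1086.5 = 711.

P_b = 1086.5, P_s = 774.5, Q = 711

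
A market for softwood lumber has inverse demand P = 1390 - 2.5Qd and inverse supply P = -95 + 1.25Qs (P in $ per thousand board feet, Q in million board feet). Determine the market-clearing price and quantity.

P* = 400, Q* = 396

Solving each curve for Q: Qd = 556 - 0.4P and Qs = 76 + 0.8P.
The market clears where 556 - 0.4P = 76 + 0.8P. Rearranging, 1.2P = 480, hence P* = 400.
Substitute back: Q* = 556 - 0.4(400) = 396.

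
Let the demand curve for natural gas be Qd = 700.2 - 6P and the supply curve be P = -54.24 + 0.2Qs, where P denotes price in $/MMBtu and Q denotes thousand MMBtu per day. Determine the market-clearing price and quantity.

Rewriting in direct form: Qs = 271.2 + 5P.
Equating demand and supply, 700.2 - 6P = 271.2 + 5P gives 11P = 429, so P* = 39.
Then Q* = 700.2 - 6(39) = 466.2.

P* = 39, Q* = 466.2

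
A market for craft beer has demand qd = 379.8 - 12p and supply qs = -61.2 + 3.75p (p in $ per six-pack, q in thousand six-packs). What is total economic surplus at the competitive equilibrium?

Total surplus = 335.727

Set qd = qs: 379.8 - 12p = -61.2 + 3.75p, so 441 = 15.75p and p* = 28.
From the demand curve, q* = 379.8 - 12(28) = 43.8.
Demand choke price = 31.65; supply choke price = 16.32. CS = ½(31.65 - 28)(43.8) = 79.935; PS = ½(28 - 16.32)(43.8) = 255.792. Total surplus = 335.727.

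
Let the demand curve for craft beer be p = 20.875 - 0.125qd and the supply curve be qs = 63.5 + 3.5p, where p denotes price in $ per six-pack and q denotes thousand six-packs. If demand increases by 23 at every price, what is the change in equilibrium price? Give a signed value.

Δp = 2

Inverting to quantity form: qd = 167 - 8p.
Set qd = qs: 167 - 8p = 63.5 + 3.5p, so 103.5 = 11.5p and p* = 9.
Then q* = 167 - 8(9) = 95.
After the shift, demand is qd = 190 - 8p.
New equilibrium: 126.5 = 11.5p, so p = 11 and q = 102.
Δp = 11 - 9 = 2.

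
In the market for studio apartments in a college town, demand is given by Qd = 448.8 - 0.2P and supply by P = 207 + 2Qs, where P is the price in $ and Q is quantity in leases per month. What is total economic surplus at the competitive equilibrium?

Rewriting in direct form: Qs = -103.5 + 0.5P.
Equating demand and supply, 448.8 - 0.2P = -103.5 + 0.5P gives 0.7P = 552.3, so P* = 789.
Substitute back: Q* = 448.8 - 0.2(789) = 291.
Demand choke price = 2244; supply choke price = 207. CS = ½(2244 - 789)(291) = 211702.5; PS = ½(789 - 207)(291) = 84681. Total surplus = 296383.5.

Total surplus = 296383.5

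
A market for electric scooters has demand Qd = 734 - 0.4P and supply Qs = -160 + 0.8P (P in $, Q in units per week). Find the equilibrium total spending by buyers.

Total spending by buyers = 324820

Set Qd = Qs: 734 - 0.4P = -160 + 0.8P, so 894 = 1.2P and P* = 745.
Then Q* = 734 - 0.4(745) = 436.
Total spending by buyers = P* × Q* = 745 × 436 = 324820.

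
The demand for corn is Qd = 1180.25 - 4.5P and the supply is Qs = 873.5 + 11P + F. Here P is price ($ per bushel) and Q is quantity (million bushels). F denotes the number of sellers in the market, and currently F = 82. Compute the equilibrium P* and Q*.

With F = 82, supply is Qs = 955.5 + 11P.
Equating demand and supply, 1180.25 - 4.5P = 955.5 + 11P gives 15.5P = 224.75, so P* = 14.5.
Substitute back: Q* = 1180.25 - 4.5(14.5) = 1115.

P* = 14.5, Q* = 1115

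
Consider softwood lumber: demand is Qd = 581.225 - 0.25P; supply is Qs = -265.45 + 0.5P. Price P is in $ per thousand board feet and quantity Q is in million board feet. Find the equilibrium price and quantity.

P* = 1128.9, Q* = 299

The market clears where 581.225 - 0.25P = -265.45 + 0.5P. Rearranging, 0.75P = 846.675, hence P* = 1128.9.
Substitute back: Q* = 581.225 - 0.25(1128.9) = 299.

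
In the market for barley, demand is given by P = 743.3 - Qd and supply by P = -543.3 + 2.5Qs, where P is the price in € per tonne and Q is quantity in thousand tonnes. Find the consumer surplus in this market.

Rewriting in direct form: Qd = 743.3 - P and Qs = 217.32 + 0.4P.
Set Qd = Qs: 743.3 - P = 217.32 + 0.4P, so 525.98 = 1.4P and P* = 375.7.
From the demand curve, Q* = 743.3 - 375.7 = 367.6.
Demand choke price (Qd = 0): P = 743.3. Consumer surplus = ½ × (743.3 - 375.7) × 367.6 = 67564.88.

Consumer surplus = 67564.88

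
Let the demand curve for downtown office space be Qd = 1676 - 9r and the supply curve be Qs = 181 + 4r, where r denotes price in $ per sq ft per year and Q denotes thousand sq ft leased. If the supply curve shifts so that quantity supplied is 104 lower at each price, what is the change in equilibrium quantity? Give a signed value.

Set Qd = Qs: 1676 - 9r = 181 + 4r, so 1495 = 13r and r* = 115.
From the demand curve, Q* = 1676 - 9(115) = 641.
After the shift, supply is Qs = 77 + 4r.
New equilibrium: 1599 = 13r, so r = 123 and Q = 569.
ΔQ = 569 - 641 = -72.

ΔQ = -72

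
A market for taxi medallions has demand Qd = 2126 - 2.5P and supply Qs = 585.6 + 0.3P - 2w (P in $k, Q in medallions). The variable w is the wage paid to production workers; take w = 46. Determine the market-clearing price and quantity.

With w = 46, supply is Qs = 493.6 + 0.3P.
The market clears where 2126 - 2.5P = 493.6 + 0.3P. Rearranging, 2.8P = 1632.4, hence P* = 583.
Then Q* = 2126 - 2.5(583) = 668.5.

P* = 583, Q* = 668.5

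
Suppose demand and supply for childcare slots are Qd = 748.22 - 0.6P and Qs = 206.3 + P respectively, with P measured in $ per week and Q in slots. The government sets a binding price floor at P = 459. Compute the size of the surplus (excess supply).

Surplus = 192.48

Evaluating both curves at the floor price 459 gives Qd = 472.82, Qs = 665.3.
Surplus = Qs - Qd = 665.3 - 472.82 = 192.48.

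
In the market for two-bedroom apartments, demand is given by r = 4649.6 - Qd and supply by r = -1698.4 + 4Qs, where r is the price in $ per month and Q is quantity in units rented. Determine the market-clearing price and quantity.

r* = 3380, Q* = 1269.6

Inverting to quantity form: Qd = 4649.6 - r and Qs = 424.6 + 0.25r.
The market clears where 4649.6 - r = 424.6 + 0.25r. Rearranging, 1.25r = 4225, hence r* = 3380.
Substitute back: Q* = 4649.6 - 3380 = 1269.6.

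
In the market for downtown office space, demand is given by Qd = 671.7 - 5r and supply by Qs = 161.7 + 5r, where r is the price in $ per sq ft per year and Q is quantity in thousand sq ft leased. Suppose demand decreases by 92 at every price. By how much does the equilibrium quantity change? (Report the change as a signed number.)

ΔQ = -46

Equating demand and supply, 671.7 - 5r = 161.7 + 5r gives 10r = 510, so r* = 51.
Then Q* = 671.7 - 5(51) = 416.7.
After the shift, demand is Qd = 579.7 - 5r.
New equilibrium: 418 = 10r, so r = 41.8 and Q = 370.7.
ΔQ = 370.7 - 416.7 = -46.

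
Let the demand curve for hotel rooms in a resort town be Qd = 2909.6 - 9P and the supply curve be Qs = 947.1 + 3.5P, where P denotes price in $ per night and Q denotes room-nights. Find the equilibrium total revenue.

Total revenue = 234966.2

At equilibrium Qd = Qs, so 2909.6 - 9P = 947.1 + 3.5P; collecting terms, 1962.5 = 12.5P and P* = 157.
Substitute back: Q* = 2909.6 - 9(157) = 1496.6.
Total revenue = P* × Q* = 157 × 1496.6 = 234966.2.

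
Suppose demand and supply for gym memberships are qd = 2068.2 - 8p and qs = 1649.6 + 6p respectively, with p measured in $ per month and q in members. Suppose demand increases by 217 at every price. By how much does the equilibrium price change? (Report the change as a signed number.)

Equating demand and supply, 2068.2 - 8p = 1649.6 + 6p gives 14p = 418.6, so p* = 29.9.
Plugging p* into demand: q* = 2068.2 - 8(29.9) = 1829.
After the shift, demand is qd = 2285.2 - 8p.
Re-solving, 14p = 635.6 gives p = 45.4 and q = 1922.
Δp = 45.4 - 29.9 = 15.5.

Δp = 15.5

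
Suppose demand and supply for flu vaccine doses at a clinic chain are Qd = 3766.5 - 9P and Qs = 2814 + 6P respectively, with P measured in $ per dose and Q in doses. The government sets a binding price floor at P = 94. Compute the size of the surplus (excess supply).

Surplus = 457.5

Evaluating both curves at the floor price 94 gives Qd = 2920.5, Qs = 3378.
Surplus = Qs - Qd = 3378 - 2920.5 = 457.5.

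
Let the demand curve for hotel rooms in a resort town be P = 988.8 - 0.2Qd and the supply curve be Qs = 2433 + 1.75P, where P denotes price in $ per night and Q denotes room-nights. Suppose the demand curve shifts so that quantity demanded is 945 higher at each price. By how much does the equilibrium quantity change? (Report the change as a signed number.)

In direct form, Qd = 4944 - 5P.
Set Qd = Qs: 4944 - 5P = 2433 + 1.75P, so 2511 = 6.75P and P* = 372.
Then Q* = 4944 - 5(372) = 3084.
After the shift, demand is Qd = 5889 - 5P.
New equilibrium: 3456 = 6.75P, so P = 512 and Q = 3329.
ΔQ = 3329 - 3084 = 245.

ΔQ = 245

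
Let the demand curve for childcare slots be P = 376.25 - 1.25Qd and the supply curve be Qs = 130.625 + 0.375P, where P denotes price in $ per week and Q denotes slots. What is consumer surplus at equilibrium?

Consumer surplus = 21390.625

In direct form, Qd = 301 - 0.8P.
Equating demand and supply, 301 - 0.8P = 130.625 + 0.375P gives 1.175P = 170.375, so P* = 145.
Substitute back: Q* = 301 - 0.8(145) = 185.
Demand choke price (Qd = 0): P = 301/0.8 = 376.25. Consumer surplus = ½ × (376.25 - 145) × 185 = 21390.625.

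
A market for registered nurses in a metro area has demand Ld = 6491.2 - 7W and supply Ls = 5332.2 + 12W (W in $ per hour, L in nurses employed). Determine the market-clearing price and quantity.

W* = 61, L* = 6064.2

At equilibrium Ld = Ls, so 6491.2 - 7W = 5332.2 + 12W; collecting terms, 1159 = 19W and W* = 61.
From the demand curve, L* = 6491.2 - 7(61) = 6064.2.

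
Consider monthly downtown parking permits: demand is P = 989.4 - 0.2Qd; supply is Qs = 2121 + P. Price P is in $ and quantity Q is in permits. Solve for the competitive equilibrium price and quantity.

Solving each curve for Q: Qd = 4947 - 5P.
Set Qd = Qs: 4947 - 5P = 2121 + P, so 2826 = 6P and P* = 471.
Substitute back: Q* = 4947 - 5(471) = 2592.

P* = 471, Q* = 2592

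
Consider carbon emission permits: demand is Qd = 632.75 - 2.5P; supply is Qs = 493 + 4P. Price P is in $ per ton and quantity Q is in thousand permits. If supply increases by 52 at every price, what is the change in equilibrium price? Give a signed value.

ΔP = -8

Set Qd = Qs: 632.75 - 2.5P = 493 + 4P, so 139.75 = 6.5P and P* = 21.5.
Substitute back: Q* = 632.75 - 2.5(21.5) = 579.
After the shift, supply is Qs = 545 + 4P.
New equilibrium: 87.75 = 6.5P, so P = 13.5 and Q = 599.
ΔP = 13.5 - 21.5 = -8.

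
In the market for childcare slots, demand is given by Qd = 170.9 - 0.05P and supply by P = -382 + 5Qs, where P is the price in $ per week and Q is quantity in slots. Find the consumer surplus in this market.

Consumer surplus = 231040

In direct form, Qs = 76.4 + 0.2P.
Set Qd = Qs: 170.9 - 0.05P = 76.4 + 0.2P, so 94.5 = 0.25P and P* = 378.
Plugging P* into demand: Q* = 170.9 - 0.05(378) = 152.
Demand choke price (Qd = 0): P = 170.9/0.05 = 3418. Consumer surplus = ½ × (3418 - 378) × 152 = 231040.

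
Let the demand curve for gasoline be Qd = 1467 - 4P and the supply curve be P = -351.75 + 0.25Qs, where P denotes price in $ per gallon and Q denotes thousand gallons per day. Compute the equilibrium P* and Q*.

P* = 7.5, Q* = 1437

Inverting to quantity form: Qs = 1407 + 4P.
The market clears where 1467 - 4P = 1407 + 4P. Rearranging, 8P = 60, hence P* = 7.5.
Then Q* = 1467 - 4(7.5) = 1437.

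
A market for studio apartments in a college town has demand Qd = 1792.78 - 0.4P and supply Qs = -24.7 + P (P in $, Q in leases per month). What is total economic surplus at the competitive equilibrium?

Total surplus = 2838153.9375

The market clears where 1792.78 - 0.4P = -24.7 + P. Rearranging, 1.4P = 1817.48, hence P* = 1298.2.
From the demand curve, Q* = 1792.78 - 0.4(1298.2) = 1273.5.
Demand choke price = 4481.95; supply choke price = 24.7. CS = ½(4481.95 - 1298.2)(1273.5) = 2027252.8125; PS = ½(1298.2 - 24.7)(1273.5) = 810901.125. Total surplus = 2838153.9375.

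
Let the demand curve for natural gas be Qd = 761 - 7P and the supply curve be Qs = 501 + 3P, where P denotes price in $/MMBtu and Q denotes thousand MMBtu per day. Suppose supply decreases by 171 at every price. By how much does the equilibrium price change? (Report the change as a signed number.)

Set Qd = Qs: 761 - 7P = 501 + 3P, so 260 = 10P and P* = 26.
Substitute back: Q* = 761 - 7(26) = 579.
After the shift, supply is Qs = 330 + 3P.
Re-solving, 10P = 431 gives P = 43.1 and Q = 459.3.
ΔP = 43.1 - 26 = 17.1.

ΔP = 17.1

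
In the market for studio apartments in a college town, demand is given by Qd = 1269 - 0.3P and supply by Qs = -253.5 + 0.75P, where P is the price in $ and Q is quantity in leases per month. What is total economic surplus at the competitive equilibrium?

Equating demand and supply, 1269 - 0.3P = -253.5 + 0.75P gives 1.05P = 1522.5, so P* = 1450.
Substitute back: Q* = 1269 - 0.3(1450) = 834.
Demand choke price = 4230; supply choke price = 338. CS = ½(4230 - 1450)(834) = 1159260; PS = ½(1450 - 338)(834) = 463704. Total surplus = 1622964.

Total surplus = 1622964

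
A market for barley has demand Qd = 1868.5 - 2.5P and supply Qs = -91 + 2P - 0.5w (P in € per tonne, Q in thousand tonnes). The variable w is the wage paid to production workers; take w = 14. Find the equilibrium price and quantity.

P* = 437, Q* = 776

With w = 14, supply is Qs = -98 + 2P.
Set Qd = Qs: 1868.5 - 2.5P = -98 + 2P, so 1966.5 = 4.5P and P* = 437.
Then Q* = 1868.5 - 2.5(437) = 776.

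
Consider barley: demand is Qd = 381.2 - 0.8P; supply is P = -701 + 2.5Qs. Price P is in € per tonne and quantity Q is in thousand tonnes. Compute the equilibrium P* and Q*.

P* = 84, Q* = 314

Rewriting in direct form: Qs = 280.4 + 0.4P.
Set Qd = Qs: 381.2 - 0.8P = 280.4 + 0.4P, so 100.8 = 1.2P and P* = 84.
From the demand curve, Q* = 381.2 - 0.8(84) = 314.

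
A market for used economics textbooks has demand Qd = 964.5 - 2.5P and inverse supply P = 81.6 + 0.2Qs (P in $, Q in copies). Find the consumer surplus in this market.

Consumer surplus = 51409.8

Solving each curve for Q: Qs = -408 + 5P.
Set Qd = Qs: 964.5 - 2.5P = -408 + 5P, so 1372.5 = 7.5P and P* = 183.
From the demand curve, Q* = 964.5 - 2.5(183) = 507.
Demand choke price (Qd = 0): P = 964.5/2.5 = 385.8. Consumer surplus = ½ × (385.8 - 183) × 507 = 51409.8.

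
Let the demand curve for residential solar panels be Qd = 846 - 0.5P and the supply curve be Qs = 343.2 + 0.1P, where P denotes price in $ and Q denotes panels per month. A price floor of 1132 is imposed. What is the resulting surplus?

Surplus = 176.4

Evaluating both curves at the floor price 1132 gives Qd = 280, Qs = 456.4.
Surplus = Qs - Qd = 456.4 - 280 = 176.4.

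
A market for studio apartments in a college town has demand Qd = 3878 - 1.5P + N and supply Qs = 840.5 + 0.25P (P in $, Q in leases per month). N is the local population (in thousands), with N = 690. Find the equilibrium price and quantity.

P* = 2130, Q* = 1373

With N = 690, demand is Qd = 4568 - 1.5P.
Equating demand and supply, 4568 - 1.5P = 840.5 + 0.25P gives 1.75P = 3727.5, so P* = 2130.
Then Q* = 4568 - 1.5(2130) = 1373.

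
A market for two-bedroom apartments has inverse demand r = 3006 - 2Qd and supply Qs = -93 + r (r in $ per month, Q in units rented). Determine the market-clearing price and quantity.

r* = 1064, Q* = 971

In direct form, Qd = 1503 - 0.5r.
At equilibrium Qd = Qs, so 1503 - 0.5r = -93 + r; collecting terms, 1596 = 1.5r and r* = 1064.
Substitute back: Q* = 1503 - 0.5(1064) = 971.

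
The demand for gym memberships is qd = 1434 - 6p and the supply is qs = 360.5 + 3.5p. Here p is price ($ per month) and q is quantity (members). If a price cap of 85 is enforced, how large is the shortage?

Shortage = 266

Evaluating both curves at the ceiling price 85 gives qd = 924, qs = 658.
Shortage = qd - qs = 924 - 658 = 266.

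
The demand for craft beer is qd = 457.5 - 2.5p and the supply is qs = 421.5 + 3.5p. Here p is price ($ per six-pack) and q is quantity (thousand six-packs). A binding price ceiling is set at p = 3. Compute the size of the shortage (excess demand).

Shortage = 18

Evaluating both curves at the ceiling price 3 gives qd = 450, qs = 432.
Shortage = qd - qs = 450 - 432 = 18.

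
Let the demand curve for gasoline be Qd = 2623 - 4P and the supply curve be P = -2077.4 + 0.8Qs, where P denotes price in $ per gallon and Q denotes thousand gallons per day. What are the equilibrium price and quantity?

In direct form, Qs = 2596.75 + 1.25P.
The market clears where 2623 - 4P = 2596.75 + 1.25P. Rearranging, 5.25P = 26.25, hence P* = 5.
From the demand curve, Q* = 2623 - 4(5) = 2603.

P* = 5, Q* = 2603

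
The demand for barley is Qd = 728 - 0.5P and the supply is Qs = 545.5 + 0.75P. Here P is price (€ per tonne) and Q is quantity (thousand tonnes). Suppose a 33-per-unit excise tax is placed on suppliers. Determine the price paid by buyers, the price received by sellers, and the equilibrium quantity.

P_b = 165.8, P_s = 132.8, Q = 645.1

Suppliers keep P_s = P_b - 33 per unit, so supply in terms of the buyer price is Qs = 520.75 + 0.75P_b.
Set Qd = Qs: 728 - 0.5P_b = 520.75 + 0.75P_b, so 207.25 = 1.25P_b and P_b = 165.8.
Then P_s = 165.8 - 33 = 132.8 and Q = 728 - 0.5(165.8) = 645.1.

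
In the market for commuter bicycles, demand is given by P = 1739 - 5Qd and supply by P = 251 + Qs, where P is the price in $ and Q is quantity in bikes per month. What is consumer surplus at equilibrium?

Consumer surplus = 153760

Rewriting in direct form: Qd = 347.8 - 0.2P and Qs = -251 + P.
At equilibrium Qd = Qs, so 347.8 - 0.2P = -251 + P; collecting terms, 598.8 = 1.2P and P* = 499.
Then Q* = 347.8 - 0.2(499) = 248.
Demand choke price (Qd = 0): P = 347.8/0.2 = 1739. Consumer surplus = ½ × (1739 - 499) × 248 = 153760.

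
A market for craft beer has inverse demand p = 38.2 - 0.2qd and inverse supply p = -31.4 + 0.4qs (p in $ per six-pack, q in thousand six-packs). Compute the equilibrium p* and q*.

Solving each curve for q: qd = 191 - 5p and qs = 78.5 + 2.5p.
At equilibrium qd = qs, so 191 - 5p = 78.5 + 2.5p; collecting terms, 112.5 = 7.5p and p* = 15.
Substitute back: q* = 191 - 5(15) = 116.

p* = 15, q* = 116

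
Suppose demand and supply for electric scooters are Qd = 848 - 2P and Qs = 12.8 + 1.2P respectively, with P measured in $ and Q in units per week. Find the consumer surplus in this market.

The market clears where 848 - 2P = 12.8 + 1.2P. Rearranging, 3.2P = 835.2, hence P* = 261.
Plugging P* into demand: Q* = 848 - 2(261) = 326.
Demand choke price (Qd = 0): P = 848/2 = 424. Consumer surplus = ½ × (424 - 261) × 326 = 26569.

Consumer surplus = 26569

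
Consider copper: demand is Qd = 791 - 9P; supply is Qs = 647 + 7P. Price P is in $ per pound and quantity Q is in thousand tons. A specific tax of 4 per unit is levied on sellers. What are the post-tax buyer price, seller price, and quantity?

With a tax of 4 on sellers, they supply based on the net price P_s = P_b - 4, so Qs = 619 + 7P_b.
Market clearing requires 791 - 9P_b = 619 + 7P_b; hence 172 = 16P_b and P_b = 10.75.
Then P_s = 10.75 - 4 = 6.75 and Q = 791 - 9(10.75) = 694.25.

P_b = 10.75, P_s = 6.75, Q = 694.25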